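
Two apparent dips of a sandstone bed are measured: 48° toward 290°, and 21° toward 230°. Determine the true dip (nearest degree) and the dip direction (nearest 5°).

true dip 48°, dip direction 300°

Each apparent-dip line lies in the plane. As unit vectors (x east, y north, z up), v₁ plunges 48°→290° and v₂ plunges 21°→230°.
n = v₁ × v₂ = (-0.528, 0.306, 0.541) (taken with n_z > 0).
tan δ = √(n_x²+n_y²)/n_z = 0.610/0.541, so δ = 48.4°.
The horizontal component of n points toward azimuth atan2(n_x, n_y) = 300°, the dip direction.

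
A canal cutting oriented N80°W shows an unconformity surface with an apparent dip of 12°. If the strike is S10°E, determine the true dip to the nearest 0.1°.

12.7°

The section is 70° from the strike.
tan(true dip) = tan 12° / sin 70° = 0.2262
δ = arctan(0.2262) = 12.75°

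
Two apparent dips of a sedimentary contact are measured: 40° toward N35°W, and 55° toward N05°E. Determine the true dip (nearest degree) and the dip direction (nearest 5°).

true dip 56°, dip direction 020°

The two traces are lines in the plane: v₁ = (sin 325°·cos 40°, cos 325°·cos 40°, −sin 40°), v₂ = (sin 5°·cos 55°, cos 5°·cos 55°, −sin 55°).
n = v₁ × v₂ = (0.147, 0.392, 0.282) (taken with n_z > 0).
Dip δ = arctan(|n_h|/n_z) = arctan(0.419/0.282) = 56.0°.
The horizontal component of n points toward azimuth atan2(n_x, n_y) = 21°, the dip direction.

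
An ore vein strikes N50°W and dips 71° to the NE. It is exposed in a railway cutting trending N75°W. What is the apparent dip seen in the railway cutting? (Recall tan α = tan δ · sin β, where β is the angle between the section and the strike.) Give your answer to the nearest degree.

51°

The strike is N50°W and the section trends N75°W; the acute angle between them is β = 25°.
tan(apparent dip) = tan 71° · sin 25° = 1.2274
apparent dip = arctan 1.2274 = 50.83°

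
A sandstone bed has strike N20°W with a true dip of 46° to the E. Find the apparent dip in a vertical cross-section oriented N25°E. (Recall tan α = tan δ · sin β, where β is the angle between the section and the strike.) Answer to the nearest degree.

The strike is N20°W and the section trends N25°E; the acute angle between them is β = 45°.
tan α = tan 46° × sin 45° = 1.0355 × 0.7071 = 0.7322
apparent dip = arctan 0.7322 = 36.21°

36°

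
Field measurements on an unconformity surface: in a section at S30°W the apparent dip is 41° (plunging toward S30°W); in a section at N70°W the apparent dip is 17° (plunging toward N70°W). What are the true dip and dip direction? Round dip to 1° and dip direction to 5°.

Represent each trace as a vector plunging at its apparent dip toward its trend (east-north-up frame): v₁ = (-0.377, -0.654, -0.656), v₂ = (-0.899, 0.327, -0.292).
n = v₁ × v₂ = (-0.406, -0.479, 0.711) (taken with n_z > 0).
tan δ = √(n_x²+n_y²)/n_z = 0.628/0.711, so δ = 41.5°.
Dip direction = azimuth of (n_x, n_y) = atan2(-0.406, -0.479) = 220°.

true dip 41°, dip direction 220°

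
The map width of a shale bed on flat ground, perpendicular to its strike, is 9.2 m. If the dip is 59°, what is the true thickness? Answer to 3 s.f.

7.89 m

True thickness t = w · sin(dip) = 9.2 × sin 59°
t = 9.2 × 0.8572 = 7.886 m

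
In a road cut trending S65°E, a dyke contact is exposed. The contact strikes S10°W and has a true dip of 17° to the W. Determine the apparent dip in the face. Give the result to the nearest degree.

Angle between strike (S10°W) and section (S65°E): β = 75°.
tan α = tan 17° × sin 75° = 0.3057 × 0.9659 = 0.2953
apparent dip = arctan 0.2953 = 16.45°

16°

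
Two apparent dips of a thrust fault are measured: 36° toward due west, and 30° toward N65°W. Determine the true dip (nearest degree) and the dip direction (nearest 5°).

The two traces are lines in the plane: v₁ = (sin 270°·cos 36°, cos 270°·cos 36°, −sin 36°), v₂ = (sin 295°·cos 30°, cos 295°·cos 30°, −sin 30°).
The plane normal is n = v₁ × v₂ ∝ (-0.215, -0.057, 0.296).
True dip = arccos(n_z / |n|) = arccos(0.7994) = 36.9°.
Dip direction = atan2(-0.215, -0.057) = 255° (azimuth of n's horizontal projection).

true dip 37°, dip direction 255°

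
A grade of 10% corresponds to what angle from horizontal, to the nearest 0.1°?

5.7°

tan θ = 10/100 = 0.1000
θ = arctan(0.1000) = 5.71°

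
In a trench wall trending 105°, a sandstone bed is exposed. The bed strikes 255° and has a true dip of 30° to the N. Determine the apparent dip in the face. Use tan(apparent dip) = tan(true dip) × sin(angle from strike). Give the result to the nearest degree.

The section lies 30° from the strike.
tan α = tan 30° × sin 30° = 0.5774 × 0.5000 = 0.2887
apparent dip = arctan 0.2887 = 16.10°

16°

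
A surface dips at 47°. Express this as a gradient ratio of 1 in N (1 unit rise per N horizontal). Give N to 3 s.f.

1 : N means tan θ = 1/N, so N = 1/tan 47° = 1/1.0724

1 in 0.933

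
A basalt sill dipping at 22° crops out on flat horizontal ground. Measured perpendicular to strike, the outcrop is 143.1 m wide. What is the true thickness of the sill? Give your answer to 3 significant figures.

True thickness t = w · sin(dip) = 143.1 × sin 22°
t = 143.1 × 0.3746 = 53.606 m

53.6 m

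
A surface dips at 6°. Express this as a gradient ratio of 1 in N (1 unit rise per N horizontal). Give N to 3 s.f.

1 : N means tan θ = 1/N, so N = 1/tan 6° = 1/0.1051

1 in 9.51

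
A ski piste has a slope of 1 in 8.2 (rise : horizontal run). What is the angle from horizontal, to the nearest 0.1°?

tan θ = 1/8.2 = 0.1220
θ = arctan(0.1220) = 6.95°

7.0°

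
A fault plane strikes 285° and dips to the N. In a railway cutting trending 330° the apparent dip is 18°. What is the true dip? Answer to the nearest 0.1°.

The section is 45° from the strike.
tan(true dip) = tan 18° / sin 45° = 0.4595
true dip = arctan 0.4595 = 24.68°

24.7°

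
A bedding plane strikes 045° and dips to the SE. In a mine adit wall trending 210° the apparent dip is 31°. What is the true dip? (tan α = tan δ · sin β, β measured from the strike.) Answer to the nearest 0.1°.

66.7°

The section is 15° from the strike.
tan δ = tan α / sin β = tan 31° / sin 15° = 0.6009 / 0.2588 = 2.3215
δ = arctan(2.3215) = 66.70°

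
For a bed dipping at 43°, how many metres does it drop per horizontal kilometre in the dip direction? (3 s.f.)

933 m

drop per km = 1000 × tan 43° = 1000 × 0.9325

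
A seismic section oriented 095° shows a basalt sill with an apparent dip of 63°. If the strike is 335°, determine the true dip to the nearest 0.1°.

66.2°

The section is 60° from the strike.
tan δ = tan α / sin β = tan 63° / sin 60° = 1.9626 / 0.8660 = 2.2662
true dip = arctan 2.2662 = 66.19°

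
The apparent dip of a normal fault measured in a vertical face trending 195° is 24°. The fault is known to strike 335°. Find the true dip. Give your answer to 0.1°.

β = acute angle between strike 335° and section 195° = 40°.
tan δ = tan α / sin β = tan 24° / sin 40° = 0.4452 / 0.6428 = 0.6927
true dip = arctan 0.6927 = 34.71°

34.7°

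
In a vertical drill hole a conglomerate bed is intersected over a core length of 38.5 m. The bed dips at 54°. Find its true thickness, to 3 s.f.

22.6 m

True thickness t = h · cos(dip) = 38.5 × cos 54°
t = 38.5 × 0.5878 = 22.630 m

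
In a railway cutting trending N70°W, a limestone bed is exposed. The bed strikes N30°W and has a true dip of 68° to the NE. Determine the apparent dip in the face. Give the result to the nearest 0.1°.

57.8°

Angle between strike (N30°W) and section (N70°W): β = 40°.
tan α = tan 68° × sin 40° = 2.4751 × 0.6428 = 1.5910
α = arctan(1.5910) = 57.85°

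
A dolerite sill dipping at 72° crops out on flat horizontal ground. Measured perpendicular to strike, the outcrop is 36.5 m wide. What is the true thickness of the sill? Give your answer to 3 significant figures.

34.7 m

True thickness t = w · sin(dip) = 36.5 × sin 72°
t = 36.5 × 0.9511 = 34.714 m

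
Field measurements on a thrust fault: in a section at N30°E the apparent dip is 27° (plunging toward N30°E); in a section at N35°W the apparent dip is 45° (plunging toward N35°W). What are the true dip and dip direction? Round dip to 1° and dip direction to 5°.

Represent each trace as a vector plunging at its apparent dip toward its trend (east-north-up frame): v₁ = (0.446, 0.772, -0.454), v₂ = (-0.406, 0.579, -0.707).
The plane normal is n = v₁ × v₂ ∝ (-0.283, 0.499, 0.571).
Dip δ = arctan(|n_h|/n_z) = arctan(0.574/0.571) = 45.1°.
Dip direction = atan2(-0.283, 0.499) = 330° (azimuth of n's horizontal projection).

true dip 45°, dip direction 330°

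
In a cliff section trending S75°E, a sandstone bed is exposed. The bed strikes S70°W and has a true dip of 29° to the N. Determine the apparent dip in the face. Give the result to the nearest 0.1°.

Angle between strike (S70°W) and section (S75°E): β = 35°.
tan(apparent dip) = tan 29° · sin 35° = 0.3179
apparent dip = arctan 0.3179 = 17.64°

17.6°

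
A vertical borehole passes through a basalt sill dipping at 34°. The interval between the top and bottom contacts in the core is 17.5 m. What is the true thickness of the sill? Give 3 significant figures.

True thickness t = h · cos(dip) = 17.5 × cos 34°
t = 17.5 × 0.8290 = 14.508 m

14.5 m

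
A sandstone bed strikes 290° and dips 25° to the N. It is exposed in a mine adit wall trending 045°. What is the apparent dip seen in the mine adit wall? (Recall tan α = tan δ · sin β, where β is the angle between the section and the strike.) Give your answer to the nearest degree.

23°

Angle between strike (290°) and section (045°): β = 65°.
tan α = tan 25° × sin 65° = 0.4663 × 0.9063 = 0.4226
apparent dip = arctan 0.4226 = 22.91°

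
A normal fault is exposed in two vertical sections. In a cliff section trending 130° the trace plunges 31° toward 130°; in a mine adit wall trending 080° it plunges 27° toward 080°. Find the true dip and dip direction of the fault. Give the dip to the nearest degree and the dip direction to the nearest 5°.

true dip 32°, dip direction 115°

The two traces are lines in the plane: v₁ = (sin 130°·cos 31°, cos 130°·cos 31°, −sin 31°), v₂ = (sin 80°·cos 27°, cos 80°·cos 27°, −sin 27°).
The plane normal is n = v₁ × v₂ ∝ (0.330, -0.154, 0.585).
tan δ = √(n_x²+n_y²)/n_z = 0.364/0.585, so δ = 31.9°.
Dip direction = azimuth of (n_x, n_y) = atan2(0.330, -0.154) = 115°.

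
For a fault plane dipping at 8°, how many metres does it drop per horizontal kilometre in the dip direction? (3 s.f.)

drop per km = 1000 × tan 8° = 1000 × 0.1405

141 m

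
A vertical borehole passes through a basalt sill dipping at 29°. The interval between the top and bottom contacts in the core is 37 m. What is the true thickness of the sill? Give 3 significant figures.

True thickness t = h · cos(dip) = 37 × cos 29°
t = 37 × 0.8746 = 32.361 m

32.4 m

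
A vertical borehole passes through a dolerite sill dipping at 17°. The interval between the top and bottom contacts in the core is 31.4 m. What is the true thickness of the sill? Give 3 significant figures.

True thickness t = h · cos(dip) = 31.4 × cos 17°
t = 31.4 × 0.9563 = 30.028 m

30.0 m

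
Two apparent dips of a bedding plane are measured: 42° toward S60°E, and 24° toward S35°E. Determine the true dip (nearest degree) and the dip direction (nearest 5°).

Each apparent-dip line lies in the plane. As unit vectors (x east, y north, z up), v₁ plunges 42°→S60°E and v₂ plunges 24°→S35°E.
The plane normal is n = v₁ × v₂ ∝ (0.350, 0.089, 0.287).
tan δ = √(n_x²+n_y²)/n_z = 0.361/0.287, so δ = 51.5°.
Dip direction = azimuth of (n_x, n_y) = atan2(0.350, 0.089) = 76°.

true dip 52°, dip direction 075°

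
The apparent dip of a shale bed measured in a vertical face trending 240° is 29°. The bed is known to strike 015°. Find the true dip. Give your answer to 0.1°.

38.1°

β = acute angle between strike 015° and section 240° = 45°.
tan(true dip) = tan 29° / sin 45° = 0.7839
true dip = arctan 0.7839 = 38.09°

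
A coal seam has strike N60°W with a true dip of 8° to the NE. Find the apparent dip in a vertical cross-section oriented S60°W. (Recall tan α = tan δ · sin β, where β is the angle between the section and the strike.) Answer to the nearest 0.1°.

6.9°

The strike is N60°W and the section trends S60°W; the acute angle between them is β = 60°.
tan α = tan 8° × sin 60° = 0.1405 × 0.8660 = 0.1217
apparent dip = arctan 0.1217 = 6.94°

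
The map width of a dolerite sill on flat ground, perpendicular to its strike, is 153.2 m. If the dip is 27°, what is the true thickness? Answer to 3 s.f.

69.6 m

True thickness t = w · sin(dip) = 153.2 × sin 27°
t = 153.2 × 0.4540 = 69.551 m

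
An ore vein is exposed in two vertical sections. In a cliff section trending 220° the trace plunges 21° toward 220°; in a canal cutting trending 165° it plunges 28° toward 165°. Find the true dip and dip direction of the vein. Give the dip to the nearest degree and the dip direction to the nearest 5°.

Represent each trace as a vector plunging at its apparent dip toward its trend (east-north-up frame): v₁ = (-0.600, -0.715, -0.358), v₂ = (0.229, -0.853, -0.469).
n = v₁ × v₂ = (0.030, -0.364, 0.675) (taken with n_z > 0).
tan δ = √(n_x²+n_y²)/n_z = 0.365/0.675, so δ = 28.4°.
The horizontal component of n points toward azimuth atan2(n_x, n_y) = 175°, the dip direction.

true dip 28°, dip direction 175°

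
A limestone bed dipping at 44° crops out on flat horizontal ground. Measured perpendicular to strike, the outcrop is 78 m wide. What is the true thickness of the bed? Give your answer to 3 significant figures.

54.2 m

True thickness t = w · sin(dip) = 78 × sin 44°
t = 78 × 0.6947 = 54.183 m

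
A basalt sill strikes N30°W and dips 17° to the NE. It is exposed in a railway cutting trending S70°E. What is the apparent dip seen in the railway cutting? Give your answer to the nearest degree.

11°

The section lies 40° from the strike.
tan(apparent dip) = tan 17° · sin 40° = 0.1965
α = arctan(0.1965) = 11.12°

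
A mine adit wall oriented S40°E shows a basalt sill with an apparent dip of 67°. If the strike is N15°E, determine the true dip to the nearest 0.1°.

70.8°

β = acute angle between strike N15°E and section S40°E = 55°.
tan δ = tan α / sin β = tan 67° / sin 55° = 2.3559 / 0.8192 = 2.8760
δ = arctan(2.8760) = 70.83°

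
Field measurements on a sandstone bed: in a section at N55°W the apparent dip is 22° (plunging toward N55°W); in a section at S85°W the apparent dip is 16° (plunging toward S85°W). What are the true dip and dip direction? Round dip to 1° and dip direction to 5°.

Represent each trace as a vector plunging at its apparent dip toward its trend (east-north-up frame): v₁ = (-0.760, 0.532, -0.375), v₂ = (-0.958, -0.084, -0.276).
Cross product v₁ × v₂ gives the pole to the plane: n ∝ (-0.178, 0.149, 0.573).
True dip = arccos(n_z / |n|) = arccos(0.9267) = 22.1°.
Dip direction = azimuth of (n_x, n_y) = atan2(-0.178, 0.149) = 310°.

true dip 22°, dip direction 310°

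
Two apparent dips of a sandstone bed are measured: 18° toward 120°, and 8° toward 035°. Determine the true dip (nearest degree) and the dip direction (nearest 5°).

Represent each trace as a vector plunging at its apparent dip toward its trend (east-north-up frame): v₁ = (0.824, -0.476, -0.309), v₂ = (0.568, 0.811, -0.139).
The plane normal is n = v₁ × v₂ ∝ (0.317, -0.061, 0.938).
True dip = arccos(n_z / |n|) = arccos(0.9456) = 19.0°.
The horizontal component of n points toward azimuth atan2(n_x, n_y) = 101°, the dip direction.

true dip 19°, dip direction 100°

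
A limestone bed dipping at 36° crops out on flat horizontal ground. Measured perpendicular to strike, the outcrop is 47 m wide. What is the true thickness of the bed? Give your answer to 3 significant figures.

27.6 m

True thickness t = w · sin(dip) = 47 × sin 36°
t = 47 × 0.5878 = 27.626 m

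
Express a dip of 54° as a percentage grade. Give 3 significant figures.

grade % = 100 × tan 54° = 100 × 1.3764

138%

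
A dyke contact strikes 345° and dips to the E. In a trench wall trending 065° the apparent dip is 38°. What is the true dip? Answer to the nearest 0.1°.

38.4°

β = acute angle between strike 345° and section 065° = 80°.
tan δ = tan α / sin β = tan 38° / sin 80° = 0.7813 / 0.9848 = 0.7933
δ = arctan(0.7933) = 38.43°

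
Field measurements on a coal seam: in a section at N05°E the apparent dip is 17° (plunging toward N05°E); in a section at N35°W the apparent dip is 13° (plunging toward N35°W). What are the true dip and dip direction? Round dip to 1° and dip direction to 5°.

Represent each trace as a vector plunging at its apparent dip toward its trend (east-north-up frame): v₁ = (0.083, 0.953, -0.292), v₂ = (-0.559, 0.798, -0.225).
Cross product v₁ × v₂ gives the pole to the plane: n ∝ (0.019, 0.182, 0.599).
Dip δ = arctan(|n_h|/n_z) = arctan(0.183/0.599) = 17.0°.
Dip direction = atan2(0.019, 0.182) = 6° (azimuth of n's horizontal projection).

true dip 17°, dip direction 005°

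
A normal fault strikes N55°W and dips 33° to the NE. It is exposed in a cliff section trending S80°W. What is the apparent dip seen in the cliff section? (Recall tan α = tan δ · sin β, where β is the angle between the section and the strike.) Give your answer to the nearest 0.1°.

24.7°

Angle between strike (N55°W) and section (S80°W): β = 45°.
tan(apparent dip) = tan 33° · sin 45° = 0.4592
α = arctan(0.4592) = 24.66°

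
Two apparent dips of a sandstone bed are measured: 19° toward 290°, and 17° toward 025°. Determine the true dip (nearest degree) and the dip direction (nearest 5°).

The two traces are lines in the plane: v₁ = (sin 290°·cos 19°, cos 290°·cos 19°, −sin 19°), v₂ = (sin 25°·cos 17°, cos 25°·cos 17°, −sin 17°).
n = v₁ × v₂ = (-0.188, 0.391, 0.901) (taken with n_z > 0).
tan δ = √(n_x²+n_y²)/n_z = 0.434/0.901, so δ = 25.7°.
Dip direction = azimuth of (n_x, n_y) = atan2(-0.188, 0.391) = 334°.

true dip 26°, dip direction 335°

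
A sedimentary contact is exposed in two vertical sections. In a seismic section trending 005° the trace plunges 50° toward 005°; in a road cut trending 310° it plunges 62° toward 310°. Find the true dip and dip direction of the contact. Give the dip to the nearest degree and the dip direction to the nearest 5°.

Represent each trace as a vector plunging at its apparent dip toward its trend (east-north-up frame): v₁ = (0.056, 0.640, -0.766), v₂ = (-0.360, 0.302, -0.883).
Cross product v₁ × v₂ gives the pole to the plane: n ∝ (-0.334, 0.325, 0.247).
True dip = arccos(n_z / |n|) = arccos(0.4685) = 62.1°.
Dip direction = azimuth of (n_x, n_y) = atan2(-0.334, 0.325) = 314°.

true dip 62°, dip direction 315°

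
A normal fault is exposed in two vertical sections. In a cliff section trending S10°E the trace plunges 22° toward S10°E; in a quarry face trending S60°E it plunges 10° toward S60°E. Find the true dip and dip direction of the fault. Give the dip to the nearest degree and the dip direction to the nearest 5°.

true dip 23°, dip direction 185°

Represent each trace as a vector plunging at its apparent dip toward its trend (east-north-up frame): v₁ = (0.161, -0.913, -0.375), v₂ = (0.853, -0.492, -0.174).
The plane normal is n = v₁ × v₂ ∝ (-0.026, -0.292, 0.699).
tan δ = √(n_x²+n_y²)/n_z = 0.293/0.699, so δ = 22.7°.
The horizontal component of n points toward azimuth atan2(n_x, n_y) = 185°, the dip direction.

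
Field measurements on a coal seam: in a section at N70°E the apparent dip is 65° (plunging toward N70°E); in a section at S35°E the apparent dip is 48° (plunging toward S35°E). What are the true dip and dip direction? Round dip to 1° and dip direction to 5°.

Each apparent-dip line lies in the plane. As unit vectors (x east, y north, z up), v₁ plunges 65°→N70°E and v₂ plunges 48°→S35°E.
Cross product v₁ × v₂ gives the pole to the plane: n ∝ (0.604, 0.053, 0.273).
tan δ = √(n_x²+n_y²)/n_z = 0.606/0.273, so δ = 65.8°.
The horizontal component of n points toward azimuth atan2(n_x, n_y) = 85°, the dip direction.

true dip 66°, dip direction 085°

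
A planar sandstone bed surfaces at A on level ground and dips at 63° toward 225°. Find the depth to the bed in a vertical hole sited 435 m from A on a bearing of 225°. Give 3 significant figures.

The hole is directly down-dip from the outcrop, so the down-dip offset is 435 m.
Depth = down-dip offset × tan(dip) = 435.00 × tan 63° = 435.00 × 1.9626
Depth = 853.74 m

854 m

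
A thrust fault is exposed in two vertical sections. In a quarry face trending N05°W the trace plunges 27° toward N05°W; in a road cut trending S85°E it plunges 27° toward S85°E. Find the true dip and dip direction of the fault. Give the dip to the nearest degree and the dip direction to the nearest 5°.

true dip 38°, dip direction 045°

Represent each trace as a vector plunging at its apparent dip toward its trend (east-north-up frame): v₁ = (-0.078, 0.888, -0.454), v₂ = (0.888, -0.078, -0.454).
The plane normal is n = v₁ × v₂ ∝ (0.438, 0.438, 0.782).
Dip δ = arctan(|n_h|/n_z) = arctan(0.620/0.782) = 38.4°.
The horizontal component of n points toward azimuth atan2(n_x, n_y) = 45°, the dip direction.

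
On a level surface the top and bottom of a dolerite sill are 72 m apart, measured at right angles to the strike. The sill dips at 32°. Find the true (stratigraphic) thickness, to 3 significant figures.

38.2 m

True thickness t = w · sin(dip) = 72 × sin 32°
t = 72 × 0.5299 = 38.154 m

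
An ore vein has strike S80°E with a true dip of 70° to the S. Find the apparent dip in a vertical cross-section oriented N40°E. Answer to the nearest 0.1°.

67.2°

Angle between strike (S80°E) and section (N40°E): β = 60°.
tan α = tan 70° × sin 60° = 2.7475 × 0.8660 = 2.3794
α = arctan(2.3794) = 67.20°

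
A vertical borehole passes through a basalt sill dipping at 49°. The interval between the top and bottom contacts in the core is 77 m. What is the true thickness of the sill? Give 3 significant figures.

True thickness t = h · cos(dip) = 77 × cos 49°
t = 77 × 0.6561 = 50.517 m

50.5 m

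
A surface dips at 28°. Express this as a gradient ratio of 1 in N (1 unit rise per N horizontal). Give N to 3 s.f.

1 : N means tan θ = 1/N, so N = 1/tan 28° = 1/0.5317

1 in 1.88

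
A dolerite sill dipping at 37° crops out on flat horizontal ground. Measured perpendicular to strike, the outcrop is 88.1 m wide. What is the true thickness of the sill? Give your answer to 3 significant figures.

True thickness t = w · sin(dip) = 88.1 × sin 37°
t = 88.1 × 0.6018 = 53.020 m

53.0 m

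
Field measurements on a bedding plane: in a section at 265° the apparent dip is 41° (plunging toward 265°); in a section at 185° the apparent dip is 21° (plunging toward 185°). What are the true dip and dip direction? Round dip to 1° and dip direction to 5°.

The two traces are lines in the plane: v₁ = (sin 265°·cos 41°, cos 265°·cos 41°, −sin 41°), v₂ = (sin 185°·cos 21°, cos 185°·cos 21°, −sin 21°).
Cross product v₁ × v₂ gives the pole to the plane: n ∝ (-0.587, -0.216, 0.694).
tan δ = √(n_x²+n_y²)/n_z = 0.625/0.694, so δ = 42.0°.
The horizontal component of n points toward azimuth atan2(n_x, n_y) = 250°, the dip direction.

true dip 42°, dip direction 250°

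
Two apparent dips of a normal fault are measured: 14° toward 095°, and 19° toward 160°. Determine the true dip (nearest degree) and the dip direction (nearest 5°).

true dip 20°, dip direction 140°

Each apparent-dip line lies in the plane. As unit vectors (x east, y north, z up), v₁ plunges 14°→095° and v₂ plunges 19°→160°.
The plane normal is n = v₁ × v₂ ∝ (0.187, -0.236, 0.831).
Dip δ = arctan(|n_h|/n_z) = arctan(0.302/0.831) = 19.9°.
Dip direction = atan2(0.187, -0.236) = 142° (azimuth of n's horizontal projection).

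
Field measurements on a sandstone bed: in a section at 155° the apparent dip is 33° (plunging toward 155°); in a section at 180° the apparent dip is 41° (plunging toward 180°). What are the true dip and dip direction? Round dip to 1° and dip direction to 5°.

The two traces are lines in the plane: v₁ = (sin 155°·cos 33°, cos 155°·cos 33°, −sin 33°), v₂ = (sin 180°·cos 41°, cos 180°·cos 41°, −sin 41°).
Cross product v₁ × v₂ gives the pole to the plane: n ∝ (-0.088, -0.233, 0.267).
Dip δ = arctan(|n_h|/n_z) = arctan(0.248/0.267) = 42.9°.
The horizontal component of n points toward azimuth atan2(n_x, n_y) = 201°, the dip direction.

true dip 43°, dip direction 200°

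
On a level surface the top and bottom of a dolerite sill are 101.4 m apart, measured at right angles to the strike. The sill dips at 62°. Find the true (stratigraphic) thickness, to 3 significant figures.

89.5 m

True thickness t = w · sin(dip) = 101.4 × sin 62°
t = 101.4 × 0.8829 = 89.531 m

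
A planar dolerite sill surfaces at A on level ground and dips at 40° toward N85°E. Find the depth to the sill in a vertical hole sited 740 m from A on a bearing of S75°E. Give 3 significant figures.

583 m

The hole lies 20° from the dip direction, so the down-dip offset is 740 × cos 20° = 695.37 m.
Depth = down-dip offset × tan(dip) = 695.37 × tan 40° = 695.37 × 0.8391
Depth = 583.49 m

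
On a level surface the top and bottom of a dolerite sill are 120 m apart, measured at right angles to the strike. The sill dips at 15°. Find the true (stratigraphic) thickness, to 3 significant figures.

31.1 m

True thickness t = w · sin(dip) = 120 × sin 15°
t = 120 × 0.2588 = 31.058 m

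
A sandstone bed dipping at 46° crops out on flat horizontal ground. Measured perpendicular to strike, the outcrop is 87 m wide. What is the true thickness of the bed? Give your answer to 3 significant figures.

62.6 m

True thickness t = w · sin(dip) = 87 × sin 46°
t = 87 × 0.7193 = 62.583 m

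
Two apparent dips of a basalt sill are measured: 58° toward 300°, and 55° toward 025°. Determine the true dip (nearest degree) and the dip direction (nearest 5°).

Each apparent-dip line lies in the plane. As unit vectors (x east, y north, z up), v₁ plunges 58°→300° and v₂ plunges 55°→025°.
Cross product v₁ × v₂ gives the pole to the plane: n ∝ (-0.224, 0.581, 0.303).
tan δ = √(n_x²+n_y²)/n_z = 0.623/0.303, so δ = 64.1°.
Dip direction = atan2(-0.224, 0.581) = 339° (azimuth of n's horizontal projection).

true dip 64°, dip direction 340°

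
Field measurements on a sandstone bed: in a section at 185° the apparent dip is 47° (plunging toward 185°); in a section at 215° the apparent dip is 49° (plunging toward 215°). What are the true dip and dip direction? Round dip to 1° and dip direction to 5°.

true dip 49°, dip direction 205°

Each apparent-dip line lies in the plane. As unit vectors (x east, y north, z up), v₁ plunges 47°→185° and v₂ plunges 49°→215°.
Cross product v₁ × v₂ gives the pole to the plane: n ∝ (-0.120, -0.230, 0.224).
Dip δ = arctan(|n_h|/n_z) = arctan(0.260/0.224) = 49.2°.
Dip direction = azimuth of (n_x, n_y) = atan2(-0.120, -0.230) = 207°.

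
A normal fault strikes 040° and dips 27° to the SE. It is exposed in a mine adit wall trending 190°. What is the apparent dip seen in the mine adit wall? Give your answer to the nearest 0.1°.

Angle between strike (040°) and section (190°): β = 30°.
tan α = tan 27° × sin 30° = 0.5095 × 0.5000 = 0.2548
α = arctan(0.2548) = 14.29°

14.3°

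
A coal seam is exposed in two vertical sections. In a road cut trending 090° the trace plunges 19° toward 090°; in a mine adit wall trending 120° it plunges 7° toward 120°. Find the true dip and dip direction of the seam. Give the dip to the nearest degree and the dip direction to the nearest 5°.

The two traces are lines in the plane: v₁ = (sin 90°·cos 19°, cos 90°·cos 19°, −sin 19°), v₂ = (sin 120°·cos 7°, cos 120°·cos 7°, −sin 7°).
The plane normal is n = v₁ × v₂ ∝ (0.162, 0.165, 0.469).
True dip = arccos(n_z / |n|) = arccos(0.8974) = 26.2°.
Dip direction = atan2(0.162, 0.165) = 44° (azimuth of n's horizontal projection).

true dip 26°, dip direction 045°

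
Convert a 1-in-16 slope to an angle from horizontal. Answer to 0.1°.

tan θ = 1/16 = 0.0625
θ = arctan(0.0625) = 3.58°

3.6°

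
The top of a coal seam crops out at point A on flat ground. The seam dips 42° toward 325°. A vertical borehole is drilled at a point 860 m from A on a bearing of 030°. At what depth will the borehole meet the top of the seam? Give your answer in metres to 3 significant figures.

327 m

The hole lies 65° from the dip direction, so the down-dip offset is 860 × cos 65° = 363.45 m.
Depth = down-dip offset × tan(dip) = 363.45 × tan 42° = 363.45 × 0.9004
Depth = 327.25 m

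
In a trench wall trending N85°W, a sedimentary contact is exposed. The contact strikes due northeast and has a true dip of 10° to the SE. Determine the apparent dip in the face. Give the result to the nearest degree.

8°

Angle between strike (due northeast) and section (N85°W): β = 50°.
tan(apparent dip) = tan 10° · sin 50° = 0.1351
α = arctan(0.1351) = 7.69°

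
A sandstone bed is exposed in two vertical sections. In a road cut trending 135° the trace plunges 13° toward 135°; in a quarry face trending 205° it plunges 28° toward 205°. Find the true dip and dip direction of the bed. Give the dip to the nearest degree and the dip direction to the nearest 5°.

Represent each trace as a vector plunging at its apparent dip toward its trend (east-north-up frame): v₁ = (0.689, -0.689, -0.225), v₂ = (-0.373, -0.800, -0.469).
n = v₁ × v₂ = (-0.143, -0.407, 0.808) (taken with n_z > 0).
Dip δ = arctan(|n_h|/n_z) = arctan(0.432/0.808) = 28.1°.
The horizontal component of n points toward azimuth atan2(n_x, n_y) = 199°, the dip direction.

true dip 28°, dip direction 200°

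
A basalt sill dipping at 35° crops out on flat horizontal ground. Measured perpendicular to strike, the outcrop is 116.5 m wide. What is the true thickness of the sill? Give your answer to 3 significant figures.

66.8 m

True thickness t = w · sin(dip) = 116.5 × sin 35°
t = 116.5 × 0.5736 = 66.822 m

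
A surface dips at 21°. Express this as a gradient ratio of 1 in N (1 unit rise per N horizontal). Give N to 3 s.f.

1 in 2.61

1 : N means tan θ = 1/N, so N = 1/tan 21° = 1/0.3839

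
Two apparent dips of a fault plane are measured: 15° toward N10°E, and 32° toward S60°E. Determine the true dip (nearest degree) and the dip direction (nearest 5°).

Represent each trace as a vector plunging at its apparent dip toward its trend (east-north-up frame): v₁ = (0.168, 0.951, -0.259), v₂ = (0.734, -0.424, -0.530).
The plane normal is n = v₁ × v₂ ∝ (0.614, 0.101, 0.770).
tan δ = √(n_x²+n_y²)/n_z = 0.622/0.770, so δ = 38.9°.
The horizontal component of n points toward azimuth atan2(n_x, n_y) = 81°, the dip direction.

true dip 39°, dip direction 080°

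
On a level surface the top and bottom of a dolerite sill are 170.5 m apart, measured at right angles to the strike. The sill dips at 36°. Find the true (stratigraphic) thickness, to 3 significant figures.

100 m

True thickness t = w · sin(dip) = 170.5 × sin 36°
t = 170.5 × 0.5878 = 100.217 m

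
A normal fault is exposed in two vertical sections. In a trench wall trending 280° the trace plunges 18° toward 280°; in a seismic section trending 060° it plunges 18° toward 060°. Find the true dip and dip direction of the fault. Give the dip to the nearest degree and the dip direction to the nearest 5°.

Represent each trace as a vector plunging at its apparent dip toward its trend (east-north-up frame): v₁ = (-0.937, 0.165, -0.309), v₂ = (0.824, 0.476, -0.309).
Cross product v₁ × v₂ gives the pole to the plane: n ∝ (-0.096, 0.544, 0.581).
tan δ = √(n_x²+n_y²)/n_z = 0.552/0.581, so δ = 43.5°.
Dip direction = atan2(-0.096, 0.544) = 350° (azimuth of n's horizontal projection).

true dip 44°, dip direction 350°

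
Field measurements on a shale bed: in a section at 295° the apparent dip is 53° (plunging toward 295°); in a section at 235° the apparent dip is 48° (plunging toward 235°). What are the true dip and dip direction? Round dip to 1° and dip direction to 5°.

Each apparent-dip line lies in the plane. As unit vectors (x east, y north, z up), v₁ plunges 53°→295° and v₂ plunges 48°→235°.
Cross product v₁ × v₂ gives the pole to the plane: n ∝ (-0.496, 0.032, 0.349).
Dip δ = arctan(|n_h|/n_z) = arctan(0.497/0.349) = 54.9°.
Dip direction = atan2(-0.496, 0.032) = 274° (azimuth of n's horizontal projection).

true dip 55°, dip direction 275°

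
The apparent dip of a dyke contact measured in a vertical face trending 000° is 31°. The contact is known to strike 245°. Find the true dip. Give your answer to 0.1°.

β = acute angle between strike 245° and section 000° = 65°.
tan(true dip) = tan 31° / sin 65° = 0.6630
true dip = arctan 0.6630 = 33.54°

33.5°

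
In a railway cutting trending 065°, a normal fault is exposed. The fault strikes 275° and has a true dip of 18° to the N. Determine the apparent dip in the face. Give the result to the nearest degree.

Angle between strike (275°) and section (065°): β = 30°.
tan(apparent dip) = tan 18° · sin 30° = 0.1625
α = arctan(0.1625) = 9.23°

9°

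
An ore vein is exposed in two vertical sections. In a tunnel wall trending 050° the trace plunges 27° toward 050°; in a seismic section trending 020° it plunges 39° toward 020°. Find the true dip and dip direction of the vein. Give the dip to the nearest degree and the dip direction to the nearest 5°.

Each apparent-dip line lies in the plane. As unit vectors (x east, y north, z up), v₁ plunges 27°→050° and v₂ plunges 39°→020°.
Cross product v₁ × v₂ gives the pole to the plane: n ∝ (-0.029, 0.309, 0.346).
Dip δ = arctan(|n_h|/n_z) = arctan(0.310/0.346) = 41.9°.
Dip direction = azimuth of (n_x, n_y) = atan2(-0.029, 0.309) = 355°.

true dip 42°, dip direction 355°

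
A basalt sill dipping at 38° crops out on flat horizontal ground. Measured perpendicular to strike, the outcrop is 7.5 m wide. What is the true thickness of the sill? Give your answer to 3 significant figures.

True thickness t = w · sin(dip) = 7.5 × sin 38°
t = 7.5 × 0.6157 = 4.617 m

4.62 m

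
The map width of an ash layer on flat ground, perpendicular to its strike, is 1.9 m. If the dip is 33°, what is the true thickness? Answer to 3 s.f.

True thickness t = w · sin(dip) = 1.9 × sin 33°
t = 1.9 × 0.5446 = 1.035 m

1.03 m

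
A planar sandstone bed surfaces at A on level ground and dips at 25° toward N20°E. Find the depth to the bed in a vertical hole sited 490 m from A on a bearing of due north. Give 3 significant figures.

The hole lies 20° from the dip direction, so the down-dip offset is 490 × cos 20° = 460.45 m.
Depth = down-dip offset × tan(dip) = 460.45 × tan 25° = 460.45 × 0.4663
Depth = 214.71 m

215 m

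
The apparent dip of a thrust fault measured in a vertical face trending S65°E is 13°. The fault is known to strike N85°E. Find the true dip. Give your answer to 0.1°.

β = acute angle between strike N85°E and section S65°E = 30°.
tan(true dip) = tan 13° / sin 30° = 0.4617
true dip = arctan 0.4617 = 24.78°

24.8°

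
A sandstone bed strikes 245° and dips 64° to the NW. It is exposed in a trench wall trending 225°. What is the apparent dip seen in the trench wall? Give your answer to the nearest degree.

The strike is 245° and the section trends 225°; the acute angle between them is β = 20°.
tan α = tan 64° × sin 20° = 2.0503 × 0.3420 = 0.7012
apparent dip = arctan 0.7012 = 35.04°

35°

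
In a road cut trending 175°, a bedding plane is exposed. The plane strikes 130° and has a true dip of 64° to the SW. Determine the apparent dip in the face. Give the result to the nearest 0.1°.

The section lies 45° from the strike.
tan(apparent dip) = tan 64° · sin 45° = 1.4498
apparent dip = arctan 1.4498 = 55.40°

55.4°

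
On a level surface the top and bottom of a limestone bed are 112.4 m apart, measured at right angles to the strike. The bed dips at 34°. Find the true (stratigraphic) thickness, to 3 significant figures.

True thickness t = w · sin(dip) = 112.4 × sin 34°
t = 112.4 × 0.5592 = 62.853 m

62.9 m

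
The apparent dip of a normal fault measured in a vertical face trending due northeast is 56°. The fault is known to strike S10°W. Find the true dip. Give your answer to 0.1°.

The section is 35° from the strike.
tan(true dip) = tan 56° / sin 35° = 2.5848
δ = arctan(2.5848) = 68.85°

68.8°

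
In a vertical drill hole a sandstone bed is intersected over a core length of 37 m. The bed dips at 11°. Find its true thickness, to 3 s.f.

36.3 m

True thickness t = h · cos(dip) = 37 × cos 11°
t = 37 × 0.9816 = 36.320 m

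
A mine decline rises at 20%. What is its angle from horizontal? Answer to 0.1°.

11.3°

tan θ = 20/100 = 0.2000
θ = arctan(0.2000) = 11.31°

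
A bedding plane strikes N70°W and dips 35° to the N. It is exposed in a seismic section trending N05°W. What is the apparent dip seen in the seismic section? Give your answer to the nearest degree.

32°

The strike is N70°W and the section trends N05°W; the acute angle between them is β = 65°.
tan α = tan 35° × sin 65° = 0.7002 × 0.9063 = 0.6346
apparent dip = arctan 0.6346 = 32.40°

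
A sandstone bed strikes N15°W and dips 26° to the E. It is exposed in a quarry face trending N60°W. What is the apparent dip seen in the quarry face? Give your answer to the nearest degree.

19°

The section lies 45° from the strike.
tan(apparent dip) = tan 26° · sin 45° = 0.3449
α = arctan(0.3449) = 19.03°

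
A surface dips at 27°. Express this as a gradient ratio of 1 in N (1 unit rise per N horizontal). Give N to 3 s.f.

1 : N means tan θ = 1/N, so N = 1/tan 27° = 1/0.5095

1 in 1.96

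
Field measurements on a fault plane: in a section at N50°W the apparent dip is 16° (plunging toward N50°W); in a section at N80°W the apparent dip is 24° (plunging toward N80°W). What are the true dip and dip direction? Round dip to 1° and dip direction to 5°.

Each apparent-dip line lies in the plane. As unit vectors (x east, y north, z up), v₁ plunges 16°→N50°W and v₂ plunges 24°→N80°W.
The plane normal is n = v₁ × v₂ ∝ (-0.208, -0.052, 0.439).
True dip = arccos(n_z / |n|) = arccos(0.8990) = 26.0°.
Dip direction = azimuth of (n_x, n_y) = atan2(-0.208, -0.052) = 256°.

true dip 26°, dip direction 255°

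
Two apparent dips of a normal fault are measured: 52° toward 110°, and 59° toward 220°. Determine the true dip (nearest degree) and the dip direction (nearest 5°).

Each apparent-dip line lies in the plane. As unit vectors (x east, y north, z up), v₁ plunges 52°→110° and v₂ plunges 59°→220°.
The plane normal is n = v₁ × v₂ ∝ (0.130, -0.757, 0.298).
True dip = arccos(n_z / |n|) = arccos(0.3617) = 68.8°.
Dip direction = azimuth of (n_x, n_y) = atan2(0.130, -0.757) = 170°.

true dip 69°, dip direction 170°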